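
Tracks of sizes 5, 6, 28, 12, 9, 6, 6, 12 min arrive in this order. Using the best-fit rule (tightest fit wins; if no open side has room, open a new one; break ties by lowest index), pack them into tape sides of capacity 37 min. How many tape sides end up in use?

  5 → side 1 (new)  [load 5/37]
  6 → side 1  [load 11/37]
  28 → side 2 (new)  [load 28/37]
  12 → side 1  [load 23/37]
  9 → side 2  [load 37/37]
  6 → side 1  [load 29/37]
  6 → side 1  [load 35/37]
  12 → side 3 (new)  [load 12/37]
3 tape sides opened.

3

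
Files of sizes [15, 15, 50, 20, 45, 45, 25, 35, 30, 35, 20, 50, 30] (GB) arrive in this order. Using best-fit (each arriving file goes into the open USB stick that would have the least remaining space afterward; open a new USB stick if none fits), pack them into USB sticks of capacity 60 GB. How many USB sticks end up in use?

8

  15 → USB stick 1 (new)  [load 15/60]
  15 → USB stick 1  [load 30/60]
  50 → USB stick 2 (new)  [load 50/60]
  20 → USB stick 1  [load 50/60]
  45 → USB stick 3 (new)  [load 45/60]
  45 → USB stick 4 (new)  [load 45/60]
  25 → USB stick 5 (new)  [load 25/60]
  35 → USB stick 5  [load 60/60]
  30 → USB stick 6 (new)  [load 30/60]
  35 → USB stick 7 (new)  [load 35/60]
  20 → USB stick 7  [load 55/60]
  50 → USB stick 8 (new)  [load 50/60]
  30 → USB stick 6  [load 60/60]
8 USB sticks opened.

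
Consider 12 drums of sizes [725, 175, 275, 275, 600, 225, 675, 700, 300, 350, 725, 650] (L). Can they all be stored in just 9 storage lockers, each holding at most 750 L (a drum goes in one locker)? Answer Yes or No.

Yes

A valid assignment using 9 storage lockers:
  locker 1: 725 = 725
  locker 2: 725 = 725
  locker 3: 700 = 700
  locker 4: 675 = 675
  locker 5: 650 = 650
  locker 6: 600 = 600
  locker 7: 350 + 300 = 650
  locker 8: 275 + 275 + 175 = 725
  locker 9: 225 = 225
Every load is within 750 L, so 9 storage lockers suffice.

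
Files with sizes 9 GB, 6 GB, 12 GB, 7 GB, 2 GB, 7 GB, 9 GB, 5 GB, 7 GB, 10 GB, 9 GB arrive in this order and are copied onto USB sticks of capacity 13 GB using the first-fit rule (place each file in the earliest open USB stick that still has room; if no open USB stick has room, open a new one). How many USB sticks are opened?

8

  9 → USB stick 1 (new)  [load 9/13]
  6 → USB stick 2 (new)  [load 6/13]
  12 → USB stick 3 (new)  [load 12/13]
  7 → USB stick 2  [load 13/13]
  2 → USB stick 1  [load 11/13]
  7 → USB stick 4 (new)  [load 7/13]
  9 → USB stick 5 (new)  [load 9/13]
  5 → USB stick 4  [load 12/13]
  7 → USB stick 6 (new)  [load 7/13]
  10 → USB stick 7 (new)  [load 10/13]
  9 → USB stick 8 (new)  [load 9/13]
8 USB sticks opened.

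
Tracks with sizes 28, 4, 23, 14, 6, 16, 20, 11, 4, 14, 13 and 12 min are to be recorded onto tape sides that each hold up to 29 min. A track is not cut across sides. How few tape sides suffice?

Total = 28 + 23 + 20 + 16 + 14 + 14 + 13 + 12 + 11 + 6 + 4 + 4 = 165 min.
Lower bound: ⌈165/29⌉ = 6 tape sides.
A packing using 6 tape sides:
  side 1: 28 = 28
  side 2: 23 + 6 = 29
  side 3: 20 + 4 + 4 = 28
  side 4: 16 + 13 = 29
  side 5: 14 + 14 = 28
  side 6: 12 + 11 = 23
This matches the lower bound, so 6 is optimal.

6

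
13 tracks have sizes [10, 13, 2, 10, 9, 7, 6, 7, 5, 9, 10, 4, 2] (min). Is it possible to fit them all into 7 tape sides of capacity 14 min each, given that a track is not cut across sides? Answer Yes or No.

No

Total = 94 min; ⌈94/14⌉ = 7.
The bound of 7 does not rule out 7, but exhaustive search shows no assignment into 7 tape sides of capacity 14 min exists — the minimum is 8.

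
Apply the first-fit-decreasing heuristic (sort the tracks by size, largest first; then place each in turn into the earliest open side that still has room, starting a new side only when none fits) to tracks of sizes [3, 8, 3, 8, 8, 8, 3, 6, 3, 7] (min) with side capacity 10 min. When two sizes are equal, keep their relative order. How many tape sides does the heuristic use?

Sorted descending: 8, 8, 8, 8, 7, 6, 3, 3, 3, 3.
  8 → side 1 (new)  [load 8/10]
  8 → side 2 (new)  [load 8/10]
  8 → side 3 (new)  [load 8/10]
  8 → side 4 (new)  [load 8/10]
  7 → side 5 (new)  [load 7/10]
  6 → side 6 (new)  [load 6/10]
  3 → side 5  [load 10/10]
  3 → side 6  [load 9/10]
  3 → side 7 (new)  [load 3/10]
  3 → side 7  [load 6/10]
7 tape sides opened.

7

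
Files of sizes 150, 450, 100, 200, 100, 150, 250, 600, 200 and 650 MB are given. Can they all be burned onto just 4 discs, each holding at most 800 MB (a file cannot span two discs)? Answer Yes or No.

A valid assignment using 4 discs:
  disc 1: 650 + 150 = 800
  disc 2: 600 + 200 = 800
  disc 3: 450 + 250 + 100 = 800
  disc 4: 200 + 150 + 100 = 450
Every load is within 800 MB, so 4 discs suffice.

Yes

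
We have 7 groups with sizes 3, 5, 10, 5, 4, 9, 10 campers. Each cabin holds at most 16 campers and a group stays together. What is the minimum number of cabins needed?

3

Total = 10 + 10 + 9 + 5 + 5 + 4 + 3 = 46 campers.
Lower bound: ⌈46/16⌉ = 3 cabins.
A packing using 3 cabins:
  cabin 1: 10 + 5 = 15
  cabin 2: 10 + 5 = 15
  cabin 3: 9 + 4 + 3 = 16
This matches the lower bound, so 3 is optimal.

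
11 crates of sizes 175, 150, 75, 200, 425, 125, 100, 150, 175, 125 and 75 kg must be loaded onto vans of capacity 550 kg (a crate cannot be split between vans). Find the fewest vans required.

Total = 425 + 200 + 175 + 175 + 150 + 150 + 125 + 125 + 100 + 75 + 75 = 1775 kg.
Lower bound: ⌈1775/550⌉ = 4 vans.
A packing using 4 vans:
  van 1: 425 + 125 = 550
  van 2: 200 + 175 + 175 = 550
  van 3: 150 + 150 + 125 + 100 = 525
  van 4: 75 + 75 = 150
This matches the lower bound, so 4 is optimal.

4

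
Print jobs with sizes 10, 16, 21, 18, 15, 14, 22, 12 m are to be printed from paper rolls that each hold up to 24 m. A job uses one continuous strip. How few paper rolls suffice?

7

Total = 22 + 21 + 18 + 16 + 15 + 14 + 12 + 10 = 128 m.
Lower bound: ⌈128/24⌉ = 6 paper rolls.
A packing using 7 paper rolls:
  roll 1: 22 = 22
  roll 2: 21 = 21
  roll 3: 18 = 18
  roll 4: 16 = 16
  roll 5: 15 = 15
  roll 6: 14 + 10 = 24
  roll 7: 12 = 12
No arrangement into 6 paper rolls stays within capacity, so 7 is optimal.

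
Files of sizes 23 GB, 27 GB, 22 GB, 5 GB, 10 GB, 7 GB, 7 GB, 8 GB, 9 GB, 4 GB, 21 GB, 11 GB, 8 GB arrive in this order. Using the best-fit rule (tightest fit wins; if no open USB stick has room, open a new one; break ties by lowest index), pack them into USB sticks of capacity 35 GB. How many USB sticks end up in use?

5

  23 → USB stick 1 (new)  [load 23/35]
  27 → USB stick 2 (new)  [load 27/35]
  22 → USB stick 3 (new)  [load 22/35]
  5 → USB stick 2  [load 32/35]
  10 → USB stick 1  [load 33/35]
  7 → USB stick 3  [load 29/35]
  7 → USB stick 4 (new)  [load 7/35]
  8 → USB stick 4  [load 15/35]
  9 → USB stick 4  [load 24/35]
  4 → USB stick 3  [load 33/35]
  21 → USB stick 5 (new)  [load 21/35]
  11 → USB stick 4  [load 35/35]
  8 → USB stick 5  [load 29/35]
5 USB sticks opened.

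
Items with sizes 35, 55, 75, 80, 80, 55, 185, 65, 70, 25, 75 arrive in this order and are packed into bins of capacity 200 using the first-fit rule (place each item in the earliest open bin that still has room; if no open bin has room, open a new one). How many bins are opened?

  35 → bin 1 (new)  [load 35/200]
  55 → bin 1  [load 90/200]
  75 → bin 1  [load 165/200]
  80 → bin 2 (new)  [load 80/200]
  80 → bin 2  [load 160/200]
  55 → bin 3 (new)  [load 55/200]
  185 → bin 4 (new)  [load 185/200]
  65 → bin 3  [load 120/200]
  70 → bin 3  [load 190/200]
  25 → bin 1  [load 190/200]
  75 → bin 5 (new)  [load 75/200]
5 bins opened.

5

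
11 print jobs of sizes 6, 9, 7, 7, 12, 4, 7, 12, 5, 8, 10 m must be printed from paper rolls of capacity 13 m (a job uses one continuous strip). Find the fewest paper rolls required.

Total = 12 + 12 + 10 + 9 + 8 + 7 + 7 + 7 + 6 + 5 + 4 = 87 m.
Lower bound: ⌈87/13⌉ = 7 paper rolls.
Also, 8 print jobs each exceed 13/2 m, and no two of those can share a roll, so at least 8 paper rolls are needed.
A packing using 8 paper rolls:
  roll 1: 12 = 12
  roll 2: 12 = 12
  roll 3: 10 = 10
  roll 4: 9 + 4 = 13
  roll 5: 8 + 5 = 13
  roll 6: 7 + 6 = 13
  roll 7: 7 = 7
  roll 8: 7 = 7
This matches the lower bound, so 8 is optimal.

8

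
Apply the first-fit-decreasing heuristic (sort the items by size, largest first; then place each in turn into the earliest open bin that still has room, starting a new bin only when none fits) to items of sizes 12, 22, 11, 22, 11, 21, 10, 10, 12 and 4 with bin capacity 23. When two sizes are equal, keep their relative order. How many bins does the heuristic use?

7

Sorted descending: 22, 22, 21, 12, 12, 11, 11, 10, 10, 4.
  22 → bin 1 (new)  [load 22/23]
  22 → bin 2 (new)  [load 22/23]
  21 → bin 3 (new)  [load 21/23]
  12 → bin 4 (new)  [load 12/23]
  12 → bin 5 (new)  [load 12/23]
  11 → bin 4  [load 23/23]
  11 → bin 5  [load 23/23]
  10 → bin 6 (new)  [load 10/23]
  10 → bin 6  [load 20/23]
  4 → bin 7 (new)  [load 4/23]
7 bins opened.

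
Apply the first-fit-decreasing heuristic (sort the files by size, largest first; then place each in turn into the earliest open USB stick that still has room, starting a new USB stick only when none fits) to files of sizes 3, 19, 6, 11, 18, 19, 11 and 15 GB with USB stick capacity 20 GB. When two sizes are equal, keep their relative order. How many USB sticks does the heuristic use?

6

Sorted descending: 19, 19, 18, 15, 11, 11, 6, 3.
  19 → USB stick 1 (new)  [load 19/20]
  19 → USB stick 2 (new)  [load 19/20]
  18 → USB stick 3 (new)  [load 18/20]
  15 → USB stick 4 (new)  [load 15/20]
  11 → USB stick 5 (new)  [load 11/20]
  11 → USB stick 6 (new)  [load 11/20]
  6 → USB stick 5  [load 17/20]
  3 → USB stick 4  [load 18/20]
6 USB sticks opened.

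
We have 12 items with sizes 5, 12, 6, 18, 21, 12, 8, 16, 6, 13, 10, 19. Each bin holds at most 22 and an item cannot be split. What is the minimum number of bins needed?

Total = 21 + 19 + 18 + 16 + 13 + 12 + 12 + 10 + 8 + 6 + 6 + 5 = 146.
Lower bound: ⌈146/22⌉ = 7 bins.
A packing using 8 bins:
  bin 1: 21 = 21
  bin 2: 19 = 19
  bin 3: 18 = 18
  bin 4: 16 + 6 = 22
  bin 5: 13 + 8 = 21
  bin 6: 12 + 10 = 22
  bin 7: 12 + 6 = 18
  bin 8: 5 = 5
No arrangement into 7 bins stays within capacity, so 8 is optimal.

8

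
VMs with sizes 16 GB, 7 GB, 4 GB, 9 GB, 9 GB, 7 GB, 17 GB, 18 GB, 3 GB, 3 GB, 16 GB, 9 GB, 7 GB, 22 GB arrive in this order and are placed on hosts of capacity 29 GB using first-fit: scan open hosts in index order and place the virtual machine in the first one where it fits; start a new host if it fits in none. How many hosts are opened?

6

  16 → host 1 (new)  [load 16/29]
  7 → host 1  [load 23/29]
  4 → host 1  [load 27/29]
  9 → host 2 (new)  [load 9/29]
  9 → host 2  [load 18/29]
  7 → host 2  [load 25/29]
  17 → host 3 (new)  [load 17/29]
  18 → host 4 (new)  [load 18/29]
  3 → host 2  [load 28/29]
  3 → host 3  [load 20/29]
  16 → host 5 (new)  [load 16/29]
  9 → host 3  [load 29/29]
  7 → host 4  [load 25/29]
  22 → host 6 (new)  [load 22/29]
6 hosts opened.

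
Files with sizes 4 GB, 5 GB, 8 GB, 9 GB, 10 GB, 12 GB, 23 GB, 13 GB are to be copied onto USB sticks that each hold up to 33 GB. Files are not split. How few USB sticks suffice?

3

Total = 23 + 13 + 12 + 10 + 9 + 8 + 5 + 4 = 84 GB.
Lower bound: ⌈84/33⌉ = 3 USB sticks.
A packing using 3 USB sticks:
  USB stick 1: 23 + 10 = 33
  USB stick 2: 13 + 12 + 8 = 33
  USB stick 3: 9 + 5 + 4 = 18
This matches the lower bound, so 3 is optimal.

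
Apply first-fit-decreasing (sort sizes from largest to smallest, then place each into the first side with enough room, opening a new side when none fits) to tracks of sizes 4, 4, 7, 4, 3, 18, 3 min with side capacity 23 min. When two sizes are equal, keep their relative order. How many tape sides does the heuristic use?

Sorted descending: 18, 7, 4, 4, 4, 3, 3.
  18 → side 1 (new)  [load 18/23]
  7 → side 2 (new)  [load 7/23]
  4 → side 1  [load 22/23]
  4 → side 2  [load 11/23]
  4 → side 2  [load 15/23]
  3 → side 2  [load 18/23]
  3 → side 2  [load 21/23]
2 tape sides opened.

2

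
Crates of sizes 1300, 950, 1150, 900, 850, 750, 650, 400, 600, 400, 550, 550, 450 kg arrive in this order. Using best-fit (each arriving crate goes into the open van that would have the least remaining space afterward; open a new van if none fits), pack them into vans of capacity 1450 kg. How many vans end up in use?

  1300 → van 1 (new)  [load 1300/1450]
  950 → van 2 (new)  [load 950/1450]
  1150 → van 3 (new)  [load 1150/1450]
  900 → van 4 (new)  [load 900/1450]
  850 → van 5 (new)  [load 850/1450]
  750 → van 6 (new)  [load 750/1450]
  650 → van 6  [load 1400/1450]
  400 → van 2  [load 1350/1450]
  600 → van 5  [load 1450/1450]
  400 → van 4  [load 1300/1450]
  550 → van 7 (new)  [load 550/1450]
  550 → van 7  [load 1100/1450]
  450 → van 8 (new)  [load 450/1450]
8 vans opened.

8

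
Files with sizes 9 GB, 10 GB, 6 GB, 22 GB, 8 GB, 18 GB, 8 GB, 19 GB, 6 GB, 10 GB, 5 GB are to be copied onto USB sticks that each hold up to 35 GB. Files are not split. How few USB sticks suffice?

Total = 22 + 19 + 18 + 10 + 10 + 9 + 8 + 8 + 6 + 6 + 5 = 121 GB.
Lower bound: ⌈121/35⌉ = 4 USB sticks.
A packing using 4 USB sticks:
  USB stick 1: 22 + 10 = 32
  USB stick 2: 19 + 10 + 6 = 35
  USB stick 3: 18 + 9 + 8 = 35
  USB stick 4: 8 + 6 + 5 = 19
This matches the lower bound, so 4 is optimal.

4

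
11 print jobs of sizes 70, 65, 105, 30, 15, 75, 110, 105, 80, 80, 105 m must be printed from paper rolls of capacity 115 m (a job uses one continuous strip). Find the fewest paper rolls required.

Total = 110 + 105 + 105 + 105 + 80 + 80 + 75 + 70 + 65 + 30 + 15 = 840 m.
Lower bound: ⌈840/115⌉ = 8 paper rolls.
Also, 9 print jobs each exceed 115/2 m, and no two of those can share a roll, so at least 9 paper rolls are needed.
A packing using 9 paper rolls:
  roll 1: 110 = 110
  roll 2: 105 = 105
  roll 3: 105 = 105
  roll 4: 105 = 105
  roll 5: 80 + 30 = 110
  roll 6: 80 + 15 = 95
  roll 7: 75 = 75
  roll 8: 70 = 70
  roll 9: 65 = 65
This matches the lower bound, so 9 is optimal.

9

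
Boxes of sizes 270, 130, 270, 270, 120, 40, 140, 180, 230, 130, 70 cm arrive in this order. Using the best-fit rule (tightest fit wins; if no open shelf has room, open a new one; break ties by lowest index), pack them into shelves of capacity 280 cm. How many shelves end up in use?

8

  270 → shelf 1 (new)  [load 270/280]
  130 → shelf 2 (new)  [load 130/280]
  270 → shelf 3 (new)  [load 270/280]
  270 → shelf 4 (new)  [load 270/280]
  120 → shelf 2  [load 250/280]
  40 → shelf 5 (new)  [load 40/280]
  140 → shelf 5  [load 180/280]
  180 → shelf 6 (new)  [load 180/280]
  230 → shelf 7 (new)  [load 230/280]
  130 → shelf 8 (new)  [load 130/280]
  70 → shelf 5  [load 250/280]
8 shelves opened.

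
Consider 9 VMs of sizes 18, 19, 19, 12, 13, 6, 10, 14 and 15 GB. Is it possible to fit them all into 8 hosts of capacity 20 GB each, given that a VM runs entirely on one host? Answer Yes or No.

Yes

A valid assignment using 8 hosts:
  host 1: 19 = 19
  host 2: 19 = 19
  host 3: 18 = 18
  host 4: 15 = 15
  host 5: 14 + 6 = 20
  host 6: 13 = 13
  host 7: 12 = 12
  host 8: 10 = 10
Every load is within 20 GB, so 8 hosts suffice.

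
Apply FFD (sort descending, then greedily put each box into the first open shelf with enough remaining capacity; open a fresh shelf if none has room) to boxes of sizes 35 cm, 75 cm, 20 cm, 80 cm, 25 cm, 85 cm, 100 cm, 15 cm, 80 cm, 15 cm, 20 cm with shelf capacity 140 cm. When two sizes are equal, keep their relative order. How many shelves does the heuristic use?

Sorted descending: 100, 85, 80, 80, 75, 35, 25, 20, 20, 15, 15.
  100 → shelf 1 (new)  [load 100/140]
  85 → shelf 2 (new)  [load 85/140]
  80 → shelf 3 (new)  [load 80/140]
  80 → shelf 4 (new)  [load 80/140]
  75 → shelf 5 (new)  [load 75/140]
  35 → shelf 1  [load 135/140]
  25 → shelf 2  [load 110/140]
  20 → shelf 2  [load 130/140]
  20 → shelf 3  [load 100/140]
  15 → shelf 3  [load 115/140]
  15 → shelf 3  [load 130/140]
5 shelves opened.

5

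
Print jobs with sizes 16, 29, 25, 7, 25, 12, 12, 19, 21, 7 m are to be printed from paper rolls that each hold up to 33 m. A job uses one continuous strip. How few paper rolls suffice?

6

Total = 29 + 25 + 25 + 21 + 19 + 16 + 12 + 12 + 7 + 7 = 173 m.
Lower bound: ⌈173/33⌉ = 6 paper rolls.
A packing using 6 paper rolls:
  roll 1: 29 = 29
  roll 2: 25 + 7 = 32
  roll 3: 25 + 7 = 32
  roll 4: 21 + 12 = 33
  roll 5: 19 + 12 = 31
  roll 6: 16 = 16
This matches the lower bound, so 6 is optimal.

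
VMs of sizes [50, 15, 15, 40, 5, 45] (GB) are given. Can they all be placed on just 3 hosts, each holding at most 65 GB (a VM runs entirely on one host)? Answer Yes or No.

A valid assignment using 3 hosts:
  host 1: 50 + 15 = 65
  host 2: 45 + 15 + 5 = 65
  host 3: 40 = 40
Every load is within 65 GB, so 3 hosts suffice.

Yes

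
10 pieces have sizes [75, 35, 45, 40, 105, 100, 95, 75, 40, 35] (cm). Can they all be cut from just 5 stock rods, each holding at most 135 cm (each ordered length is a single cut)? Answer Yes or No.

Total = 645 cm; ⌈645/135⌉ = 5.
The bound of 5 does not rule out 5, but exhaustive search shows no assignment into 5 stock rods of capacity 135 cm exists — the minimum is 6.

No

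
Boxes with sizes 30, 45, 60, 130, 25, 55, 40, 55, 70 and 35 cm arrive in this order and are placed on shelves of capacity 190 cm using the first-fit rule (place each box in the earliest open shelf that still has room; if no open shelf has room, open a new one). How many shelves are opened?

  30 → shelf 1 (new)  [load 30/190]
  45 → shelf 1  [load 75/190]
  60 → shelf 1  [load 135/190]
  130 → shelf 2 (new)  [load 130/190]
  25 → shelf 1  [load 160/190]
  55 → shelf 2  [load 185/190]
  40 → shelf 3 (new)  [load 40/190]
  55 → shelf 3  [load 95/190]
  70 → shelf 3  [load 165/190]
  35 → shelf 4 (new)  [load 35/190]
4 shelves opened.

4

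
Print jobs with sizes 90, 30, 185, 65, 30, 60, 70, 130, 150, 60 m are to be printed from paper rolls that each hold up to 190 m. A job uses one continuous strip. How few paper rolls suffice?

5

Total = 185 + 150 + 130 + 90 + 70 + 65 + 60 + 60 + 30 + 30 = 870 m.
Lower bound: ⌈870/190⌉ = 5 paper rolls.
A packing using 5 paper rolls:
  roll 1: 185 = 185
  roll 2: 150 + 30 = 180
  roll 3: 130 + 60 = 190
  roll 4: 90 + 70 + 30 = 190
  roll 5: 65 + 60 = 125
This matches the lower bound, so 5 is optimal.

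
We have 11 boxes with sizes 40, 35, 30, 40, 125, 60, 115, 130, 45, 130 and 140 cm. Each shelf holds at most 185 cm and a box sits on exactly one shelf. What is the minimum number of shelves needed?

Total = 140 + 130 + 130 + 125 + 115 + 60 + 45 + 40 + 40 + 35 + 30 = 890 cm.
Lower bound: ⌈890/185⌉ = 5 shelves.
A packing using 5 shelves:
  shelf 1: 140 + 45 = 185
  shelf 2: 130 + 40 = 170
  shelf 3: 130 + 40 = 170
  shelf 4: 125 + 60 = 185
  shelf 5: 115 + 35 + 30 = 180
This matches the lower bound, so 5 is optimal.

5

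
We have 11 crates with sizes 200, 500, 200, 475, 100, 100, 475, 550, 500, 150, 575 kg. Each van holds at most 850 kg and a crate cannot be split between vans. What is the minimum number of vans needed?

Total = 575 + 550 + 500 + 500 + 475 + 475 + 200 + 200 + 150 + 100 + 100 = 3825 kg.
Lower bound: ⌈3825/850⌉ = 5 vans.
Also, 6 crates each exceed 425 kg, and no two of those can share a van, so at least 6 vans are needed.
A packing using 6 vans:
  van 1: 575 + 200 = 775
  van 2: 550 + 200 + 100 = 850
  van 3: 500 + 150 + 100 = 750
  van 4: 500 = 500
  van 5: 475 = 475
  van 6: 475 = 475
This matches the lower bound, so 6 is optimal.

6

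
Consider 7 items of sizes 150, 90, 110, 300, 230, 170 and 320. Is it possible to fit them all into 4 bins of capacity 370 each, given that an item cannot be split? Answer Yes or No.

No

Total = 1370; ⌈1370/370⌉ = 4.
The bound of 4 does not rule out 4, but exhaustive search shows no assignment into 4 bins of capacity 370 exists — the minimum is 5.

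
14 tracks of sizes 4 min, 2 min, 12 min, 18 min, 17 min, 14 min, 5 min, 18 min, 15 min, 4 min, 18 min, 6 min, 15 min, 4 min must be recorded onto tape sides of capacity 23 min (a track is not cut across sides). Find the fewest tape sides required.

Total = 18 + 18 + 18 + 17 + 15 + 15 + 14 + 12 + 6 + 5 + 4 + 4 + 4 + 2 = 152 min.
Lower bound: ⌈152/23⌉ = 7 tape sides.
Also, 8 tracks each exceed 23/2 min, and no two of those can share a side, so at least 8 tape sides are needed.
A packing using 8 tape sides:
  side 1: 18 + 5 = 23
  side 2: 18 + 4 = 22
  side 3: 18 + 4 = 22
  side 4: 17 + 6 = 23
  side 5: 15 + 4 + 2 = 21
  side 6: 15 = 15
  side 7: 14 = 14
  side 8: 12 = 12
This matches the lower bound, so 8 is optimal.

8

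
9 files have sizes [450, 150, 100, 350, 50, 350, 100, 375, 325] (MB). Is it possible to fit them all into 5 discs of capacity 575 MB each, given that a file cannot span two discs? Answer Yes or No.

Yes

A valid assignment using 5 discs:
  disc 1: 450 + 100 = 550
  disc 2: 375 + 150 + 50 = 575
  disc 3: 350 + 100 = 450
  disc 4: 350 = 350
  disc 5: 325 = 325
Every load is within 575 MB, so 5 discs suffice.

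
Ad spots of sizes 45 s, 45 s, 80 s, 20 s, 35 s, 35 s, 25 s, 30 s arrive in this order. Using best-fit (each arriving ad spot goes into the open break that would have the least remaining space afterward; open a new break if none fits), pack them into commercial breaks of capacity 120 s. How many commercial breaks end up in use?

  45 → break 1 (new)  [load 45/120]
  45 → break 1  [load 90/120]
  80 → break 2 (new)  [load 80/120]
  20 → break 1  [load 110/120]
  35 → break 2  [load 115/120]
  35 → break 3 (new)  [load 35/120]
  25 → break 3  [load 60/120]
  30 → break 3  [load 90/120]
3 commercial breaks opened.

3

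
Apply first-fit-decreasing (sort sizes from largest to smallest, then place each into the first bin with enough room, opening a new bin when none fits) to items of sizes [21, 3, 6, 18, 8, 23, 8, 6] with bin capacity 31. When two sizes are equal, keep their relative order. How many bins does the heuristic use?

4

Sorted descending: 23, 21, 18, 8, 8, 6, 6, 3.
  23 → bin 1 (new)  [load 23/31]
  21 → bin 2 (new)  [load 21/31]
  18 → bin 3 (new)  [load 18/31]
  8 → bin 1  [load 31/31]
  8 → bin 2  [load 29/31]
  6 → bin 3  [load 24/31]
  6 → bin 3  [load 30/31]
  3 → bin 4 (new)  [load 3/31]
4 bins opened.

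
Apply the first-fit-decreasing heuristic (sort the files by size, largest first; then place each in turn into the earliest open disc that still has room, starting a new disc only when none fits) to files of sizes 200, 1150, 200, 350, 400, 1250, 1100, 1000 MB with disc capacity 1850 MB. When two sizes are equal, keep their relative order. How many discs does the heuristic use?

Sorted descending: 1250, 1150, 1100, 1000, 400, 350, 200, 200.
  1250 → disc 1 (new)  [load 1250/1850]
  1150 → disc 2 (new)  [load 1150/1850]
  1100 → disc 3 (new)  [load 1100/1850]
  1000 → disc 4 (new)  [load 1000/1850]
  400 → disc 1  [load 1650/1850]
  350 → disc 2  [load 1500/1850]
  200 → disc 1  [load 1850/1850]
  200 → disc 2  [load 1700/1850]
4 discs opened.

4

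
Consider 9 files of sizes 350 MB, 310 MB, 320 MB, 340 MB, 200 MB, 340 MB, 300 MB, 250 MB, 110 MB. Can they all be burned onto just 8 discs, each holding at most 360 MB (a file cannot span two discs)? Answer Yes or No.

A valid assignment using 8 discs:
  disc 1: 350 = 350
  disc 2: 340 = 340
  disc 3: 340 = 340
  disc 4: 320 = 320
  disc 5: 310 = 310
  disc 6: 300 = 300
  disc 7: 250 + 110 = 360
  disc 8: 200 = 200
Every load is within 360 MB, so 8 discs suffice.

Yes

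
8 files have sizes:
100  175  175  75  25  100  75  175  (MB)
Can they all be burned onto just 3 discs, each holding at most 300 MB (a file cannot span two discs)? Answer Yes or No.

No

Total = 900 MB; ⌈900/300⌉ = 3.
The bound of 3 does not rule out 3, but exhaustive search shows no assignment into 3 discs of capacity 300 MB exists — the minimum is 4.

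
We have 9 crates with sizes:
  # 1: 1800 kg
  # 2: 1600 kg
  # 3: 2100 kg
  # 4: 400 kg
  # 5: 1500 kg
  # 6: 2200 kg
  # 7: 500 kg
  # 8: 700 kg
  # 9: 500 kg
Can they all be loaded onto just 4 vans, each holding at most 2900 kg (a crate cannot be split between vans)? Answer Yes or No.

No

Total = 11300 kg; ⌈11300/2900⌉ = 4.
5 crates each exceed half the capacity and cannot share a van, forcing at least 5 vans.
At least 5 vans are required, but only 4 are allowed.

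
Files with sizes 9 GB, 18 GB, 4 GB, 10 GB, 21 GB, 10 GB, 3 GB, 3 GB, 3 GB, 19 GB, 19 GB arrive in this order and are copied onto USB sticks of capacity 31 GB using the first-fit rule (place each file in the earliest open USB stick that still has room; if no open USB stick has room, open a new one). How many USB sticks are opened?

5

  9 → USB stick 1 (new)  [load 9/31]
  18 → USB stick 1  [load 27/31]
  4 → USB stick 1  [load 31/31]
  10 → USB stick 2 (new)  [load 10/31]
  21 → USB stick 2  [load 31/31]
  10 → USB stick 3 (new)  [load 10/31]
  3 → USB stick 3  [load 13/31]
  3 → USB stick 3  [load 16/31]
  3 → USB stick 3  [load 19/31]
  19 → USB stick 4 (new)  [load 19/31]
  19 → USB stick 5 (new)  [load 19/31]
5 USB sticks opened.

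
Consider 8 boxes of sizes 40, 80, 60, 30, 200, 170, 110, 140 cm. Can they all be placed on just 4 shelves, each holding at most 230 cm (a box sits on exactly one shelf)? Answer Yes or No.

Yes

A valid assignment using 4 shelves:
  shelf 1: 200 + 30 = 230
  shelf 2: 170 + 60 = 230
  shelf 3: 140 + 80 = 220
  shelf 4: 110 + 40 = 150
Every load is within 230 cm, so 4 shelves suffice.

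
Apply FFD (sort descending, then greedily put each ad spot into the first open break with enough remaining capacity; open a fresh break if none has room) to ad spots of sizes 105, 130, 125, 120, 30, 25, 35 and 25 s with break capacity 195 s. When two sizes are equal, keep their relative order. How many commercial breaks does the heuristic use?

Sorted descending: 130, 125, 120, 105, 35, 30, 25, 25.
  130 → break 1 (new)  [load 130/195]
  125 → break 2 (new)  [load 125/195]
  120 → break 3 (new)  [load 120/195]
  105 → break 4 (new)  [load 105/195]
  35 → break 1  [load 165/195]
  30 → break 1  [load 195/195]
  25 → break 2  [load 150/195]
  25 → break 2  [load 175/195]
4 commercial breaks opened.

4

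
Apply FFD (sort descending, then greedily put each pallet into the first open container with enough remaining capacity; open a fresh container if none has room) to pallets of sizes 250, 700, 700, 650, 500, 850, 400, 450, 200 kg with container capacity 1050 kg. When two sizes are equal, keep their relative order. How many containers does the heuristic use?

5

Sorted descending: 850, 700, 700, 650, 500, 450, 400, 250, 200.
  850 → container 1 (new)  [load 850/1050]
  700 → container 2 (new)  [load 700/1050]
  700 → container 3 (new)  [load 700/1050]
  650 → container 4 (new)  [load 650/1050]
  500 → container 5 (new)  [load 500/1050]
  450 → container 5  [load 950/1050]
  400 → container 4  [load 1050/1050]
  250 → container 2  [load 950/1050]
  200 → container 1  [load 1050/1050]
5 containers opened.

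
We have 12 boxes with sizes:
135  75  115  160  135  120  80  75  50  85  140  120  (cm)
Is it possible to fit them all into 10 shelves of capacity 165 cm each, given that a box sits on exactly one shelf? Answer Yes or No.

A valid assignment using 9 shelves:
  shelf 1: 160 = 160
  shelf 2: 140 = 140
  shelf 3: 135 = 135
  shelf 4: 135 = 135
  shelf 5: 120 = 120
  shelf 6: 120 = 120
  shelf 7: 115 + 50 = 165
  shelf 8: 85 + 80 = 165
  shelf 9: 75 + 75 = 150
That uses only 9 ≤ 10, so 10 shelves are enough.

Yes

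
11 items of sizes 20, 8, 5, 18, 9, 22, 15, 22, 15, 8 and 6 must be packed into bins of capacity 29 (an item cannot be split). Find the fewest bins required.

Total = 22 + 22 + 20 + 18 + 15 + 15 + 9 + 8 + 8 + 6 + 5 = 148.
Lower bound: ⌈148/29⌉ = 6 bins.
A packing using 6 bins:
  bin 1: 22 + 6 = 28
  bin 2: 22 + 5 = 27
  bin 3: 20 + 9 = 29
  bin 4: 18 + 8 = 26
  bin 5: 15 + 8 = 23
  bin 6: 15 = 15
This matches the lower bound, so 6 is optimal.

6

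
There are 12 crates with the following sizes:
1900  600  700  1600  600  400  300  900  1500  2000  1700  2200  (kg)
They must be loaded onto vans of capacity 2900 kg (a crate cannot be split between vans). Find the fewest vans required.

Total = 2200 + 2000 + 1900 + 1700 + 1600 + 1500 + 900 + 700 + 600 + 600 + 400 + 300 = 14400 kg.
Lower bound: ⌈14400/2900⌉ = 5 vans.
Also, 6 crates each exceed 1450 kg, and no two of those can share a van, so at least 6 vans are needed.
A packing using 6 vans:
  van 1: 2200 + 700 = 2900
  van 2: 2000 + 900 = 2900
  van 3: 1900 + 600 + 400 = 2900
  van 4: 1700 + 600 + 300 = 2600
  van 5: 1600 = 1600
  van 6: 1500 = 1500
This matches the lower bound, so 6 is optimal.

6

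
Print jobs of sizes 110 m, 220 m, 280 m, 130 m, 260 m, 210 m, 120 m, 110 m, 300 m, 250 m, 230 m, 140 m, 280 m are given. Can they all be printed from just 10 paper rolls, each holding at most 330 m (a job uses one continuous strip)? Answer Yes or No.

A valid assignment using 10 paper rolls:
  roll 1: 300 = 300
  roll 2: 280 = 280
  roll 3: 280 = 280
  roll 4: 260 = 260
  roll 5: 250 = 250
  roll 6: 230 = 230
  roll 7: 220 + 110 = 330
  roll 8: 210 + 120 = 330
  roll 9: 140 + 130 = 270
  roll 10: 110 = 110
Every load is within 330 m, so 10 paper rolls suffice.

Yes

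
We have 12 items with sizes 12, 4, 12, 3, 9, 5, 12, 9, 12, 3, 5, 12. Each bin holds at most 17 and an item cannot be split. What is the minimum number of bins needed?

7

Total = 12 + 12 + 12 + 12 + 12 + 9 + 9 + 5 + 5 + 4 + 3 + 3 = 98.
Lower bound: ⌈98/17⌉ = 6 bins.
Also, 7 items each exceed 17/2, and no two of those can share a bin, so at least 7 bins are needed.
A packing using 7 bins:
  bin 1: 12 + 5 = 17
  bin 2: 12 + 5 = 17
  bin 3: 12 + 4 = 16
  bin 4: 12 + 3 = 15
  bin 5: 12 + 3 = 15
  bin 6: 9 = 9
  bin 7: 9 = 9
This matches the lower bound, so 7 is optimal.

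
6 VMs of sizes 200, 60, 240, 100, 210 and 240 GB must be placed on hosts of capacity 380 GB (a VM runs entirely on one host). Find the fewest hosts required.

Total = 240 + 240 + 210 + 200 + 100 + 60 = 1050 GB.
Lower bound: ⌈1050/380⌉ = 3 hosts.
Also, 4 VMs each exceed 190 GB, and no two of those can share a host, so at least 4 hosts are needed.
A packing using 4 hosts:
  host 1: 240 + 100 = 340
  host 2: 240 + 60 = 300
  host 3: 210 = 210
  host 4: 200 = 200
This matches the lower bound, so 4 is optimal.

4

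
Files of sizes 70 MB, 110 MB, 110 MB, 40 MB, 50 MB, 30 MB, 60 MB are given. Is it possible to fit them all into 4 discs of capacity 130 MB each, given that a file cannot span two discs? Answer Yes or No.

A valid assignment using 4 discs:
  disc 1: 110 = 110
  disc 2: 110 = 110
  disc 3: 70 + 60 = 130
  disc 4: 50 + 40 + 30 = 120
Every load is within 130 MB, so 4 discs suffice.

Yes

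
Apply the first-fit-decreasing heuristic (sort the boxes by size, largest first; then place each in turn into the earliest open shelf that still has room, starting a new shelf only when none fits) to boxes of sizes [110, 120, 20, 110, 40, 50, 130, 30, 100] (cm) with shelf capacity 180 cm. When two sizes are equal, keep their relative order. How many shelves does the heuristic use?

5

Sorted descending: 130, 120, 110, 110, 100, 50, 40, 30, 20.
  130 → shelf 1 (new)  [load 130/180]
  120 → shelf 2 (new)  [load 120/180]
  110 → shelf 3 (new)  [load 110/180]
  110 → shelf 4 (new)  [load 110/180]
  100 → shelf 5 (new)  [load 100/180]
  50 → shelf 1  [load 180/180]
  40 → shelf 2  [load 160/180]
  30 → shelf 3  [load 140/180]
  20 → shelf 2  [load 180/180]
5 shelves opened.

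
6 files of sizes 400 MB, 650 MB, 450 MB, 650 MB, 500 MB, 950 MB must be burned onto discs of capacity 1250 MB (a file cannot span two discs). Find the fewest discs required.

4

Total = 950 + 650 + 650 + 500 + 450 + 400 = 3600 MB.
Lower bound: ⌈3600/1250⌉ = 3 discs.
A packing using 4 discs:
  disc 1: 950 = 950
  disc 2: 650 + 500 = 1150
  disc 3: 650 + 450 = 1100
  disc 4: 400 = 400
No arrangement into 3 discs stays within capacity, so 4 is optimal.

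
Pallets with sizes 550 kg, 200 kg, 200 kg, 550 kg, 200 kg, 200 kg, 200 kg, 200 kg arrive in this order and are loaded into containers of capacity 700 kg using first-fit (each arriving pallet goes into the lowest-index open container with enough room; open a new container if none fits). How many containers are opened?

4

  550 → container 1 (new)  [load 550/700]
  200 → container 2 (new)  [load 200/700]
  200 → container 2  [load 400/700]
  550 → container 3 (new)  [load 550/700]
  200 → container 2  [load 600/700]
  200 → container 4 (new)  [load 200/700]
  200 → container 4  [load 400/700]
  200 → container 4  [load 600/700]
4 containers opened.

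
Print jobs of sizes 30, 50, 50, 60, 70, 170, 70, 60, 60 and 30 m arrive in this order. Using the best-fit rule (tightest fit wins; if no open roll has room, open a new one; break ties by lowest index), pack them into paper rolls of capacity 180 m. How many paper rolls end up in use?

5

  30 → roll 1 (new)  [load 30/180]
  50 → roll 1  [load 80/180]
  50 → roll 1  [load 130/180]
  60 → roll 2 (new)  [load 60/180]
  70 → roll 2  [load 130/180]
  170 → roll 3 (new)  [load 170/180]
  70 → roll 4 (new)  [load 70/180]
  60 → roll 4  [load 130/180]
  60 → roll 5 (new)  [load 60/180]
  30 → roll 1  [load 160/180]
5 paper rolls opened.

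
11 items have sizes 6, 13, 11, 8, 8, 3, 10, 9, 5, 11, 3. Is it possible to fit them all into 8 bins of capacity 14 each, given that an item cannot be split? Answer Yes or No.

A valid assignment using 7 bins:
  bin 1: 13 = 13
  bin 2: 11 + 3 = 14
  bin 3: 11 + 3 = 14
  bin 4: 10 = 10
  bin 5: 9 + 5 = 14
  bin 6: 8 + 6 = 14
  bin 7: 8 = 8
That uses only 7 ≤ 8, so 8 bins are enough.

Yes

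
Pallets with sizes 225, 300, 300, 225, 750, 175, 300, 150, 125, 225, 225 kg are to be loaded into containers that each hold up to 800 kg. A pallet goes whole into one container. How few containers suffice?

Total = 750 + 300 + 300 + 300 + 225 + 225 + 225 + 225 + 175 + 150 + 125 = 3000 kg.
Lower bound: ⌈3000/800⌉ = 4 containers.
A packing using 4 containers:
  container 1: 750 = 750
  container 2: 300 + 300 + 175 = 775
  container 3: 300 + 225 + 225 = 750
  container 4: 225 + 225 + 150 + 125 = 725
This matches the lower bound, so 4 is optimal.

4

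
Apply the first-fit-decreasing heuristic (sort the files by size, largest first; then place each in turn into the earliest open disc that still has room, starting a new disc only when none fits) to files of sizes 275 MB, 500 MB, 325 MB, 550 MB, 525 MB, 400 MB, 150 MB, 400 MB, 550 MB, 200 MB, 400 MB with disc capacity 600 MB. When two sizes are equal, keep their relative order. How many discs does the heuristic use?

Sorted descending: 550, 550, 525, 500, 400, 400, 400, 325, 275, 200, 150.
  550 → disc 1 (new)  [load 550/600]
  550 → disc 2 (new)  [load 550/600]
  525 → disc 3 (new)  [load 525/600]
  500 → disc 4 (new)  [load 500/600]
  400 → disc 5 (new)  [load 400/600]
  400 → disc 6 (new)  [load 400/600]
  400 → disc 7 (new)  [load 400/600]
  325 → disc 8 (new)  [load 325/600]
  275 → disc 8  [load 600/600]
  200 → disc 5  [load 600/600]
  150 → disc 6  [load 550/600]
8 discs opened.

8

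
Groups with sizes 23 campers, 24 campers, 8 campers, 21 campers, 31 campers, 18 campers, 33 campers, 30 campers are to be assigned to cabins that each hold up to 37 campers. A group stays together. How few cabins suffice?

7

Total = 33 + 31 + 30 + 24 + 23 + 21 + 18 + 8 = 188 campers.
Lower bound: ⌈188/37⌉ = 6 cabins.
A packing using 7 cabins:
  cabin 1: 33 = 33
  cabin 2: 31 = 31
  cabin 3: 30 = 30
  cabin 4: 24 + 8 = 32
  cabin 5: 23 = 23
  cabin 6: 21 = 21
  cabin 7: 18 = 18
No arrangement into 6 cabins stays within capacity, so 7 is optimal.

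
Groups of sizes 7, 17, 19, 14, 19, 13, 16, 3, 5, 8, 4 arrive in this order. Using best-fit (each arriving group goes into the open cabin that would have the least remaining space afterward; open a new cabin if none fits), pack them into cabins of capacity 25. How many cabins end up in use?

  7 → cabin 1 (new)  [load 7/25]
  17 → cabin 1  [load 24/25]
  19 → cabin 2 (new)  [load 19/25]
  14 → cabin 3 (new)  [load 14/25]
  19 → cabin 4 (new)  [load 19/25]
  13 → cabin 5 (new)  [load 13/25]
  16 → cabin 6 (new)  [load 16/25]
  3 → cabin 2  [load 22/25]
  5 → cabin 4  [load 24/25]
  8 → cabin 6  [load 24/25]
  4 → cabin 3  [load 18/25]
6 cabins opened.

6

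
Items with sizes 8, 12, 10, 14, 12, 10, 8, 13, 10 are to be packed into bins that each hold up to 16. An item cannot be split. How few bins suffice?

8

Total = 14 + 13 + 12 + 12 + 10 + 10 + 10 + 8 + 8 = 97.
Lower bound: ⌈97/16⌉ = 7 bins.
A packing using 8 bins:
  bin 1: 14 = 14
  bin 2: 13 = 13
  bin 3: 12 = 12
  bin 4: 12 = 12
  bin 5: 10 = 10
  bin 6: 10 = 10
  bin 7: 10 = 10
  bin 8: 8 + 8 = 16
No arrangement into 7 bins stays within capacity, so 8 is optimal.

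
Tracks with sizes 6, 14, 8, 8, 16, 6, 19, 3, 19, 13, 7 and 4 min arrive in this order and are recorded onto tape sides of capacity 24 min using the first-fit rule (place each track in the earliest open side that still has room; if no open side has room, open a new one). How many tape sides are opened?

  6 → side 1 (new)  [load 6/24]
  14 → side 1  [load 20/24]
  8 → side 2 (new)  [load 8/24]
  8 → side 2  [load 16/24]
  16 → side 3 (new)  [load 16/24]
  6 → side 2  [load 22/24]
  19 → side 4 (new)  [load 19/24]
  3 → side 1  [load 23/24]
  19 → side 5 (new)  [load 19/24]
  13 → side 6 (new)  [load 13/24]
  7 → side 3  [load 23/24]
  4 → side 4  [load 23/24]
6 tape sides opened.

6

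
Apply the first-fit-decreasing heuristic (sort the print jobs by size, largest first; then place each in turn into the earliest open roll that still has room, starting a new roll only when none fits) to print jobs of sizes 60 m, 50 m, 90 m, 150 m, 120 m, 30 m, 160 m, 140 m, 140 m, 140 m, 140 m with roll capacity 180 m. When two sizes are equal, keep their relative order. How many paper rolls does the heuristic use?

8

Sorted descending: 160, 150, 140, 140, 140, 140, 120, 90, 60, 50, 30.
  160 → roll 1 (new)  [load 160/180]
  150 → roll 2 (new)  [load 150/180]
  140 → roll 3 (new)  [load 140/180]
  140 → roll 4 (new)  [load 140/180]
  140 → roll 5 (new)  [load 140/180]
  140 → roll 6 (new)  [load 140/180]
  120 → roll 7 (new)  [load 120/180]
  90 → roll 8 (new)  [load 90/180]
  60 → roll 7  [load 180/180]
  50 → roll 8  [load 140/180]
  30 → roll 2  [load 180/180]
8 paper rolls opened.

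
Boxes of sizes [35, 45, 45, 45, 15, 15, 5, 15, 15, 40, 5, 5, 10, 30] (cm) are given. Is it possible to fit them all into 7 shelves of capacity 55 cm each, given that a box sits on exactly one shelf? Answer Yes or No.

Yes

A valid assignment using 7 shelves:
  shelf 1: 45 + 10 = 55
  shelf 2: 45 + 5 + 5 = 55
  shelf 3: 45 + 5 = 50
  shelf 4: 40 + 15 = 55
  shelf 5: 35 + 15 = 50
  shelf 6: 30 + 15 = 45
  shelf 7: 15 = 15
Every load is within 55 cm, so 7 shelves suffice.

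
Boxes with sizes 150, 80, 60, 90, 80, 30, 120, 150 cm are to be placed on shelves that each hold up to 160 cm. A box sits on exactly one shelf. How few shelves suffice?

5

Total = 150 + 150 + 120 + 90 + 80 + 80 + 60 + 30 = 760 cm.
Lower bound: ⌈760/160⌉ = 5 shelves.
A packing using 5 shelves:
  shelf 1: 150 = 150
  shelf 2: 150 = 150
  shelf 3: 120 + 30 = 150
  shelf 4: 90 + 60 = 150
  shelf 5: 80 + 80 = 160
This matches the lower bound, so 5 is optimal.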